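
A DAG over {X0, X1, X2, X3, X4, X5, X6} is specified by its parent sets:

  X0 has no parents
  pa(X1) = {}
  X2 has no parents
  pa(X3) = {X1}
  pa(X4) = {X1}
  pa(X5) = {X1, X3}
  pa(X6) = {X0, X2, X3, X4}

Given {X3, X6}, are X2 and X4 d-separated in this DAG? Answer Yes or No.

We examine all 3 paths between X2 and X4:
Path 1: X2 → X6 ← X4
  X6 is a collider and X6 is conditioned on, which opens it — no node blocks this path, so it is active.
Path 2: X2 → X6 ← X3 ← X1 → X4
  X3 is a chain here and X3 is conditioned on, so the path is blocked at X3.
Path 3: X2 → X6 ← X3 → X5 ← X1 → X4
  X3 is a fork here and X3 is conditioned on, so the path is blocked at X3.
At least one path is unblocked, so d-separation fails.

No — X2 and X4 are not d-separated given {X3, X6}.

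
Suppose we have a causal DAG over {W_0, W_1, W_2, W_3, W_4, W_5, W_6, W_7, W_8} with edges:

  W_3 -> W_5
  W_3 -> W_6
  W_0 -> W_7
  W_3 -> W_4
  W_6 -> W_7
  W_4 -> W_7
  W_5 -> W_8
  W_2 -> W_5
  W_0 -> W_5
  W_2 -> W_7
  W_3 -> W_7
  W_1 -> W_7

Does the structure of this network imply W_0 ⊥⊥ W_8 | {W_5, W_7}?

Yes — W_0 and W_8 are d-separated given {W_5, W_7}.

There are 5 undirected paths between W_0 and W_8; checking each against the conditioning set {W_5, W_7}:
Path 1: W_0 → W_7 ← W_6 ← W_3 → W_5 → W_8
  W_5 is a chain here and W_5 is conditioned on, so the path is blocked at W_5.
Path 2: W_0 → W_7 ← W_2 → W_5 → W_8
  W_5 is a chain here and W_5 is conditioned on, so the path is blocked at W_5.
Path 3: W_0 → W_7 ← W_3 → W_5 → W_8
  W_5 is a chain here and W_5 is conditioned on, so the path is blocked at W_5.
Path 4: W_0 → W_7 ← W_4 ← W_3 → W_5 → W_8
  W_5 is a chain here and W_5 is conditioned on, so the path is blocked at W_5.
Path 5: W_0 → W_5 → W_8
  W_5 is a chain here and W_5 is conditioned on, so the path is blocked at W_5.
Every path is blocked, so W_0 and W_8 are d-separated given {W_5, W_7}.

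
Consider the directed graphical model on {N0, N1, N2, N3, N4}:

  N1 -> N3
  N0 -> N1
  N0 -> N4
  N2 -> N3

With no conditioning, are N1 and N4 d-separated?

Only one path connects N1 and N4:
Path 1: N1 ← N0 → N4
  N0 is a fork and N0 is not conditioned on — no node blocks this path, so it is active.
Since the path N1 ← N0 → N4 is active, N1 and N4 are not d-separated given ∅.

No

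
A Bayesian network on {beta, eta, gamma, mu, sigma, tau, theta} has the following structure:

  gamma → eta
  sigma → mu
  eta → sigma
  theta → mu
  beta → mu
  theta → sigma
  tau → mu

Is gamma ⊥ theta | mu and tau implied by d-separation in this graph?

2 paths connect gamma and theta; each must be blocked for d-separation to hold:
  1. gamma → eta → sigma ← theta — eta:chain[open]; sigma:collider[open] ⇒ active
  2. gamma → eta → sigma → mu ← theta — eta:chain[open]; sigma:chain[open]; mu:collider[open] ⇒ active
Because an active path exists, gamma and theta are not d-separated.

No — gamma and theta are not d-separated given {mu, tau}.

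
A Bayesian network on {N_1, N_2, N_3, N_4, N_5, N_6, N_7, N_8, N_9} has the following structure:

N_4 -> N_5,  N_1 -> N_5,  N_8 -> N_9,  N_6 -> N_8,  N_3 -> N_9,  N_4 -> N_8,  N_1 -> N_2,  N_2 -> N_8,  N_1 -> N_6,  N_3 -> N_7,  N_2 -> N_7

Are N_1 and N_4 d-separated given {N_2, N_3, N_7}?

We examine all 4 paths between N_1 and N_4:
  1. N_1 → N_6 → N_8 ← N_4 — N_6:chain[open]; N_8:collider[blocks] ⇒ blocked
  2. N_1 → N_2 → N_8 ← N_4 — N_2:chain[blocks]; N_8:collider[blocks] ⇒ blocked
  3. N_1 → N_2 → N_7 ← N_3 → N_9 ← N_8 ← N_4 — N_2:chain[blocks]; N_7:collider[open]; N_3:fork[blocks]; N_9:collider[blocks]; N_8:chain[open] ⇒ blocked
  4. N_1 → N_5 ← N_4 — N_5:collider[blocks] ⇒ blocked
All paths are blocked; N_1 ⊥ N_4 | {N_2, N_3, N_7} holds.

Yes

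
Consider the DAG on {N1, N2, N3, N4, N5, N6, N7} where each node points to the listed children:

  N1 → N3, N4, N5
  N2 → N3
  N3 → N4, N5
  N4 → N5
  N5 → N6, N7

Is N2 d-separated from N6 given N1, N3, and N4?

Yes

There are 5 undirected paths between N2 and N6; checking each against the conditioning set {N1, N3, N4}:
  1. N2 → N3 ← N1 → N5 → N6 — N3:collider[open]; N1:fork[blocks]; N5:chain[open] ⇒ blocked
  2. N2 → N3 ← N1 → N4 → N5 → N6 — N3:collider[open]; N1:fork[blocks]; N4:chain[blocks]; N5:chain[open] ⇒ blocked
  3. N2 → N3 → N5 → N6 — N3:chain[blocks]; N5:chain[open] ⇒ blocked
  4. N2 → N3 → N4 ← N1 → N5 → N6 — N3:chain[blocks]; N4:collider[open]; N1:fork[blocks]; N5:chain[open] ⇒ blocked
  5. N2 → N3 → N4 → N5 → N6 — N3:chain[blocks]; N4:chain[blocks]; N5:chain[open] ⇒ blocked
Every path is blocked, so N2 and N6 are d-separated given {N1, N3, N4}.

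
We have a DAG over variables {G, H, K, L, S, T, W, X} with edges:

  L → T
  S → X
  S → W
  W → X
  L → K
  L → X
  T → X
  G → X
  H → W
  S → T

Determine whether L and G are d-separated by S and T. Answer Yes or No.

Yes — L and G are d-separated given {S, T}.

There are 4 undirected paths between L and G; checking each against the conditioning set {S, T}:
Path 1: L → X ← G
  X is a collider here and neither X nor any of its descendants is conditioned on, so the collider stays closed — the path is blocked at X.
Path 2: L → T ← S → X ← G
  S is a fork here and S is conditioned on, so the path is blocked at S.
Path 3: L → T ← S → W → X ← G
  S is a fork here and S is conditioned on, so the path is blocked at S.
Path 4: L → T → X ← G
  T is a chain here and T is conditioned on, so the path is blocked at T.
Every path is blocked, so L and G are d-separated given {S, T}.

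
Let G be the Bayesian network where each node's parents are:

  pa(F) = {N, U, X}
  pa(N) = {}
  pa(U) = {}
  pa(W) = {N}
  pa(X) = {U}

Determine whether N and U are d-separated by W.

Yes

Enumerating the 2 paths from N to U and testing each for blocking by {W}:
Path 1: N → F ← X ← U
  F is a collider here and neither F nor any of its descendants is conditioned on, so the collider stays closed — the path is blocked at F.
Path 2: N → F ← U
  F is a collider here and neither F nor any of its descendants is conditioned on, so the collider stays closed — the path is blocked at F.
Every path is blocked, so N and U are d-separated given {W}.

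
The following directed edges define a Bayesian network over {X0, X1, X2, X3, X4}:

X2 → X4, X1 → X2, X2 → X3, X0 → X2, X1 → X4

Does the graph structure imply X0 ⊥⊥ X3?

Only one path connects X0 and X3:
  1. X0 → X2 → X3 — X2:chain[open] ⇒ active
Since the path X0 → X2 → X3 is active, X0 and X3 are not d-separated given ∅.

No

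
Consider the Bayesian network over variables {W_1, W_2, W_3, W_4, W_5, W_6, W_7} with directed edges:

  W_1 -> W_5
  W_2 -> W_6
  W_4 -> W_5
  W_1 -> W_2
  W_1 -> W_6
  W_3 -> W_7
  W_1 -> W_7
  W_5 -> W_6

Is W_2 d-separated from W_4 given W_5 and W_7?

No

4 paths connect W_2 and W_4; each must be blocked for d-separation to hold:
  1. W_2 → W_6 ← W_1 → W_5 ← W_4 — W_6:collider[blocks]; W_1:fork[open]; W_5:collider[open] ⇒ blocked
  2. W_2 → W_6 ← W_5 ← W_4 — W_6:collider[blocks]; W_5:chain[blocks] ⇒ blocked
  3. W_2 ← W_1 → W_6 ← W_5 ← W_4 — W_1:fork[open]; W_6:collider[blocks]; W_5:chain[blocks] ⇒ blocked
  4. W_2 ← W_1 → W_5 ← W_4 — W_1:fork[open]; W_5:collider[open] ⇒ active
At least one path is unblocked, so d-separation fails.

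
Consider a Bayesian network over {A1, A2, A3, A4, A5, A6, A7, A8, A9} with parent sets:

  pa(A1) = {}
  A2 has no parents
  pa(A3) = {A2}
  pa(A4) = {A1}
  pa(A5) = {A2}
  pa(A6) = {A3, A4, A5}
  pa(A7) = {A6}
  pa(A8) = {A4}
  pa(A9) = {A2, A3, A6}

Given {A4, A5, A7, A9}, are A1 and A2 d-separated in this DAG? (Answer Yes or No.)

Enumerating the 5 paths from A1 to A2 and testing each for blocking by {A4, A5, A7, A9}:
  1. A1 → A4 → A6 ← A5 ← A2 — A4:chain[blocks]; A6:collider[open]; A5:chain[blocks] ⇒ blocked
  2. A1 → A4 → A6 ← A3 ← A2 — A4:chain[blocks]; A6:collider[open]; A3:chain[open] ⇒ blocked
  3. A1 → A4 → A6 ← A3 → A9 ← A2 — A4:chain[blocks]; A6:collider[open]; A3:fork[open]; A9:collider[open] ⇒ blocked
  4. A1 → A4 → A6 → A9 ← A2 — A4:chain[blocks]; A6:chain[open]; A9:collider[open] ⇒ blocked
  5. A1 → A4 → A6 → A9 ← A3 ← A2 — A4:chain[blocks]; A6:chain[open]; A9:collider[open]; A3:chain[open] ⇒ blocked
Every path is blocked, so A1 and A2 are d-separated given {A4, A5, A7, A9}.

Yes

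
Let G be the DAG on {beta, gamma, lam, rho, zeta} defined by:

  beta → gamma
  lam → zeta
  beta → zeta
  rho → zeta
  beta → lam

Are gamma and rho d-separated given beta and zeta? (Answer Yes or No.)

Yes

We examine all 2 paths between gamma and rho:
  1. gamma ← beta → lam → zeta ← rho — beta:fork[blocks]; lam:chain[open]; zeta:collider[open] ⇒ blocked
  2. gamma ← beta → zeta ← rho — beta:fork[blocks]; zeta:collider[open] ⇒ blocked
All paths are blocked; gamma ⊥ rho | {beta, zeta} holds.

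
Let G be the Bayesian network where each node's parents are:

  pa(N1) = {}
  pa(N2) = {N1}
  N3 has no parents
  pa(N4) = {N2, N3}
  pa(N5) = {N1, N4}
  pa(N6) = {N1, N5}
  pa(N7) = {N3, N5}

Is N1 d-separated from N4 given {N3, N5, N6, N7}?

No — N1 and N4 are not d-separated given {N3, N5, N6, N7}.

5 paths connect N1 and N4; each must be blocked for d-separation to hold:
Path 1: N1 → N5 → N7 ← N3 → N4
  N5 is a chain here and N5 is conditioned on, so the path is blocked at N5.
Path 2: N1 → N5 ← N4
  N5 is a collider and N5 is conditioned on, which opens it — no node blocks this path, so it is active.
Path 3: N1 → N2 → N4
  N2 is a chain and N2 is not conditioned on — no node blocks this path, so it is active.
Path 4: N1 → N6 ← N5 → N7 ← N3 → N4
  N5 is a fork here and N5 is conditioned on, so the path is blocked at N5.
Path 5: N1 → N6 ← N5 ← N4
  N5 is a chain here and N5 is conditioned on, so the path is blocked at N5.
Because an active path exists, N1 and N4 are not d-separated.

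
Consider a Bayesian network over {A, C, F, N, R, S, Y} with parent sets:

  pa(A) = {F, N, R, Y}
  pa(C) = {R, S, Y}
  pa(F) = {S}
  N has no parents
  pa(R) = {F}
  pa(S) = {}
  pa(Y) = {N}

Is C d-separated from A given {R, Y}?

No

Enumerating the 6 paths from C to A and testing each for blocking by {R, Y}:
  1. C ← R ← F → A — R:chain[blocks]; F:fork[open] ⇒ blocked
  2. C ← R → A — R:fork[blocks] ⇒ blocked
  3. C ← S → F → R → A — S:fork[open]; F:chain[open]; R:chain[blocks] ⇒ blocked
  4. C ← S → F → A — S:fork[open]; F:chain[open] ⇒ active
  5. C ← Y → A — Y:fork[blocks] ⇒ blocked
  6. C ← Y ← N → A — Y:chain[blocks]; N:fork[open] ⇒ blocked
At least one path is unblocked, so d-separation fails.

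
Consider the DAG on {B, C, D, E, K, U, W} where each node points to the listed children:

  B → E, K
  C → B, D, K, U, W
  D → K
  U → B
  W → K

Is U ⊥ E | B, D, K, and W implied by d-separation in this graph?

Yes

There are 5 undirected paths between U and E; checking each against the conditioning set {B, D, K, W}:
Path 1: U → B → E
  B is a chain here and B is conditioned on, so the path is blocked at B.
Path 2: U ← C → D → K ← B → E
  D is a chain here and D is conditioned on, so the path is blocked at D.
Path 3: U ← C → W → K ← B → E
  W is a chain here and W is conditioned on, so the path is blocked at W.
Path 4: U ← C → B → E
  B is a chain here and B is conditioned on, so the path is blocked at B.
Path 5: U ← C → K ← B → E
  B is a fork here and B is conditioned on, so the path is blocked at B.
Every path is blocked, so U and E are d-separated given {B, D, K, W}.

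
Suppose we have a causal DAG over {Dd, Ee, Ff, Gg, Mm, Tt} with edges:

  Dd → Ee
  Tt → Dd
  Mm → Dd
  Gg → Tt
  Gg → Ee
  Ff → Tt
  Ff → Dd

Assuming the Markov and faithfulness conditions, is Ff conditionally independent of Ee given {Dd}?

No

Enumerating the 4 paths from Ff to Ee and testing each for blocking by {Dd}:
Path 1: Ff → Dd → Ee
  Dd is a chain here and Dd is conditioned on, so the path is blocked at Dd.
Path 2: Ff → Dd ← Tt ← Gg → Ee
  Dd is a collider and Dd is conditioned on, which opens it; Tt is a chain and Tt is not conditioned on; Gg is a fork and Gg is not conditioned on — no node blocks this path, so it is active.
Path 3: Ff → Tt → Dd → Ee
  Dd is a chain here and Dd is conditioned on, so the path is blocked at Dd.
Path 4: Ff → Tt ← Gg → Ee
  Tt is a collider and its descendant Dd is conditioned on, which opens it; Gg is a fork and Gg is not conditioned on — no node blocks this path, so it is active.
Because an active path exists, Ff and Ee are not d-separated.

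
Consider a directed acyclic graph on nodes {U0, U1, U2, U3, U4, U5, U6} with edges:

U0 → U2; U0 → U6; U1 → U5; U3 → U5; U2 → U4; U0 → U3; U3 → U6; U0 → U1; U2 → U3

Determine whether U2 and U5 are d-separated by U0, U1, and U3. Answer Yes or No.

Yes

6 paths connect U2 and U5; each must be blocked for d-separation to hold:
Path 1: U2 ← U0 → U6 ← U3 → U5
  U0 is a fork here and U0 is conditioned on, so the path is blocked at U0.
Path 2: U2 ← U0 → U3 → U5
  U0 is a fork here and U0 is conditioned on, so the path is blocked at U0.
Path 3: U2 ← U0 → U1 → U5
  U0 is a fork here and U0 is conditioned on, so the path is blocked at U0.
Path 4: U2 → U3 ← U0 → U1 → U5
  U0 is a fork here and U0 is conditioned on, so the path is blocked at U0.
Path 5: U2 → U3 → U6 ← U0 → U1 → U5
  U3 is a chain here and U3 is conditioned on, so the path is blocked at U3.
Path 6: U2 → U3 → U5
  U3 is a chain here and U3 is conditioned on, so the path is blocked at U3.
Every path is blocked, so U2 and U5 are d-separated given {U0, U1, U3}.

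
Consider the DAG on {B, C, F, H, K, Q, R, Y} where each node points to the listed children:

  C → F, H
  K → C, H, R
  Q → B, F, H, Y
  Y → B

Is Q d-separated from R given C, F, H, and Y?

No

There are 4 undirected paths between Q and R; checking each against the conditioning set {C, F, H, Y}:
  1. Q → H ← K → R — H:collider[open]; K:fork[open] ⇒ active
  2. Q → H ← C ← K → R — H:collider[open]; C:chain[blocks]; K:fork[open] ⇒ blocked
  3. Q → F ← C ← K → R — F:collider[open]; C:chain[blocks]; K:fork[open] ⇒ blocked
  4. Q → F ← C → H ← K → R — F:collider[open]; C:fork[blocks]; H:collider[open]; K:fork[open] ⇒ blocked
Since the path Q → H ← K → R is active, Q and R are not d-separated given {C, F, H, Y}.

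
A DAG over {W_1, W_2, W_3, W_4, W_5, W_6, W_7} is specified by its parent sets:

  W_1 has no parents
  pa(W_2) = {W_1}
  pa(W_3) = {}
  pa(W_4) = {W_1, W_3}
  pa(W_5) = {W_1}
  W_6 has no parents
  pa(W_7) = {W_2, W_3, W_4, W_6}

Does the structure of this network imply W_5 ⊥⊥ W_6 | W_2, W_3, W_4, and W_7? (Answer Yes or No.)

Yes

Enumerating the 3 paths from W_5 to W_6 and testing each for blocking by {W_2, W_3, W_4, W_7}:
Path 1: W_5 ← W_1 → W_2 → W_7 ← W_6
  W_2 is a chain here and W_2 is conditioned on, so the path is blocked at W_2.
Path 2: W_5 ← W_1 → W_4 ← W_3 → W_7 ← W_6
  W_3 is a fork here and W_3 is conditioned on, so the path is blocked at W_3.
Path 3: W_5 ← W_1 → W_4 → W_7 ← W_6
  W_4 is a chain here and W_4 is conditioned on, so the path is blocked at W_4.
Since every path is blocked, d-separation holds.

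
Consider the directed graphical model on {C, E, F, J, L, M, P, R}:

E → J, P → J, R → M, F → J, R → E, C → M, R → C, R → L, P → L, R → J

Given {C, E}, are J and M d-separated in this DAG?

Enumerating the 6 paths from J to M and testing each for blocking by {C, E}:
  1. J ← E ← R → M — E:chain[blocks]; R:fork[open] ⇒ blocked
  2. J ← E ← R → C → M — E:chain[blocks]; R:fork[open]; C:chain[blocks] ⇒ blocked
  3. J ← P → L ← R → M — P:fork[open]; L:collider[blocks]; R:fork[open] ⇒ blocked
  4. J ← P → L ← R → C → M — P:fork[open]; L:collider[blocks]; R:fork[open]; C:chain[blocks] ⇒ blocked
  5. J ← R → M — R:fork[open] ⇒ active
  6. J ← R → C → M — R:fork[open]; C:chain[blocks] ⇒ blocked
Since the path J ← R → M is active, J and M are not d-separated given {C, E}.

No — J and M are not d-separated given {C, E}.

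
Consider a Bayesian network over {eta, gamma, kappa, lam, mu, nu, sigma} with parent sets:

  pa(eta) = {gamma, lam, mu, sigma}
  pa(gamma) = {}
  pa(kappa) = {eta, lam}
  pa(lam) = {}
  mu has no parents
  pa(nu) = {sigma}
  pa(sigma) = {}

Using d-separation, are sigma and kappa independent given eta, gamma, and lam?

There are 2 undirected paths between sigma and kappa; checking each against the conditioning set {eta, gamma, lam}:
Path 1: sigma → eta → kappa
  eta is a chain here and eta is conditioned on, so the path is blocked at eta.
Path 2: sigma → eta ← lam → kappa
  lam is a fork here and lam is conditioned on, so the path is blocked at lam.
Since every path is blocked, d-separation holds.

Yes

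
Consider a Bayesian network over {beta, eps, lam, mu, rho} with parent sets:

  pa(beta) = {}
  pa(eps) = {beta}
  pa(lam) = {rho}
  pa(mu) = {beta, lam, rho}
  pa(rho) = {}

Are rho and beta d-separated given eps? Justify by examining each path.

2 paths connect rho and beta; each must be blocked for d-separation to hold:
Path 1: rho → lam → mu ← beta
  mu is a collider here and neither mu nor any of its descendants is conditioned on, so the collider stays closed — the path is blocked at mu.
Path 2: rho → mu ← beta
  mu is a collider here and neither mu nor any of its descendants is conditioned on, so the collider stays closed — the path is blocked at mu.
Since every path is blocked, d-separation holds.

Yes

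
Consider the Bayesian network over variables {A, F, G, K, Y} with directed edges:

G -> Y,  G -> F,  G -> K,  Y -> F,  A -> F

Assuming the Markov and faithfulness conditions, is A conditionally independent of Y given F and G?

2 paths connect A and Y; each must be blocked for d-separation to hold:
Path 1: A → F ← G → Y
  G is a fork here and G is conditioned on, so the path is blocked at G.
Path 2: A → F ← Y
  F is a collider and F is conditioned on, which opens it — no node blocks this path, so it is active.
At least one path is unblocked, so d-separation fails.

No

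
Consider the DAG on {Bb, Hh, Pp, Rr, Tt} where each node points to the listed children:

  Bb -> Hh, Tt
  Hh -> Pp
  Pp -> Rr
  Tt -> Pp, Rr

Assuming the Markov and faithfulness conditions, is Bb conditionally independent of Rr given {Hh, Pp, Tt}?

4 paths connect Bb and Rr; each must be blocked for d-separation to hold:
Path 1: Bb → Hh → Pp → Rr
  Hh is a chain here and Hh is conditioned on, so the path is blocked at Hh.
Path 2: Bb → Hh → Pp ← Tt → Rr
  Hh is a chain here and Hh is conditioned on, so the path is blocked at Hh.
Path 3: Bb → Tt → Pp → Rr
  Tt is a chain here and Tt is conditioned on, so the path is blocked at Tt.
Path 4: Bb → Tt → Rr
  Tt is a chain here and Tt is conditioned on, so the path is blocked at Tt.
All paths are blocked; Bb ⊥ Rr | {Hh, Pp, Tt} holds.

Yes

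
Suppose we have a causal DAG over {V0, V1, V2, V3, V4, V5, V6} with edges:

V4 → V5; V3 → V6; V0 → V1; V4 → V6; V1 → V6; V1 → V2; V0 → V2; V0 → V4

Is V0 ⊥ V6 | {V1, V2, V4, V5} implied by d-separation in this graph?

3 paths connect V0 and V6; each must be blocked for d-separation to hold:
  1. V0 → V2 ← V1 → V6 — V2:collider[open]; V1:fork[blocks] ⇒ blocked
  2. V0 → V1 → V6 — V1:chain[blocks] ⇒ blocked
  3. V0 → V4 → V6 — V4:chain[blocks] ⇒ blocked
All paths are blocked; V0 ⊥ V6 | {V1, V2, V4, V5} holds.

Yes — V0 and V6 are d-separated given {V1, V2, V4, V5}.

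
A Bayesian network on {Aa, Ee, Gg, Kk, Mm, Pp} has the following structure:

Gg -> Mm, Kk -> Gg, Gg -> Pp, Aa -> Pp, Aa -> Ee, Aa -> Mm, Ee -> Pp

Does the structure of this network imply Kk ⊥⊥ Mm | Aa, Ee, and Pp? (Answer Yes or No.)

No

Enumerating the 3 paths from Kk to Mm and testing each for blocking by {Aa, Ee, Pp}:
Path 1: Kk → Gg → Pp ← Aa → Mm
  Aa is a fork here and Aa is conditioned on, so the path is blocked at Aa.
Path 2: Kk → Gg → Pp ← Ee ← Aa → Mm
  Ee is a chain here and Ee is conditioned on, so the path is blocked at Ee.
Path 3: Kk → Gg → Mm
  Gg is a chain and Gg is not conditioned on — no node blocks this path, so it is active.
Because an active path exists, Kk and Mm are not d-separated.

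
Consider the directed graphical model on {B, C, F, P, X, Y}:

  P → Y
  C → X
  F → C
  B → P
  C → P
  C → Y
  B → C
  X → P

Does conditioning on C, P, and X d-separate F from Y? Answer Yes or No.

Yes

Enumerating the 4 paths from F to Y and testing each for blocking by {C, P, X}:
Path 1: F → C → Y
  C is a chain here and C is conditioned on, so the path is blocked at C.
Path 2: F → C → X → P → Y
  C is a chain here and C is conditioned on, so the path is blocked at C.
Path 3: F → C → P → Y
  C is a chain here and C is conditioned on, so the path is blocked at C.
Path 4: F → C ← B → P → Y
  P is a chain here and P is conditioned on, so the path is blocked at P.
Since every path is blocked, d-separation holds.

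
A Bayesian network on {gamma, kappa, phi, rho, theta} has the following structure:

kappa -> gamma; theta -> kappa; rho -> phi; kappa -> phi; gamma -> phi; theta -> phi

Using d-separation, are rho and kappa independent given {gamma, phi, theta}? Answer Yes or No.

There are 3 undirected paths between rho and kappa; checking each against the conditioning set {gamma, phi, theta}:
  1. rho → phi ← theta → kappa — phi:collider[open]; theta:fork[blocks] ⇒ blocked
  2. rho → phi ← gamma ← kappa — phi:collider[open]; gamma:chain[blocks] ⇒ blocked
  3. rho → phi ← kappa — phi:collider[open] ⇒ active
At least one path is unblocked, so d-separation fails.

No — rho and kappa are not d-separated given {gamma, phi, theta}.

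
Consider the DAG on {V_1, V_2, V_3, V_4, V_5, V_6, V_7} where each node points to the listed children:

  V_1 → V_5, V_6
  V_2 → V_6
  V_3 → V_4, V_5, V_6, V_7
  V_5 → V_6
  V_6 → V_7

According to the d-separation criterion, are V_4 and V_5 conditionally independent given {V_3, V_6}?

Enumerating the 5 paths from V_4 to V_5 and testing each for blocking by {V_3, V_6}:
  1. V_4 ← V_3 → V_5 — V_3:fork[blocks] ⇒ blocked
  2. V_4 ← V_3 → V_7 ← V_6 ← V_5 — V_3:fork[blocks]; V_7:collider[blocks]; V_6:chain[blocks] ⇒ blocked
  3. V_4 ← V_3 → V_7 ← V_6 ← V_1 → V_5 — V_3:fork[blocks]; V_7:collider[blocks]; V_6:chain[blocks]; V_1:fork[open] ⇒ blocked
  4. V_4 ← V_3 → V_6 ← V_5 — V_3:fork[blocks]; V_6:collider[open] ⇒ blocked
  5. V_4 ← V_3 → V_6 ← V_1 → V_5 — V_3:fork[blocks]; V_6:collider[open]; V_1:fork[open] ⇒ blocked
All paths are blocked; V_4 ⊥ V_5 | {V_3, V_6} holds.

Yes — V_4 and V_5 are d-separated given {V_3, V_6}.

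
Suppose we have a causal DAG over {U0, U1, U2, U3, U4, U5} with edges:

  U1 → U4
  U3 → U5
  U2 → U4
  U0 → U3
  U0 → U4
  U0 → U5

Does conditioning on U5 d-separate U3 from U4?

We examine all 2 paths between U3 and U4:
  1. U3 → U5 ← U0 → U4 — U5:collider[open]; U0:fork[open] ⇒ active
  2. U3 ← U0 → U4 — U0:fork[open] ⇒ active
Because an active path exists, U3 and U4 are not d-separated.

No — U3 and U4 are not d-separated given {U5}.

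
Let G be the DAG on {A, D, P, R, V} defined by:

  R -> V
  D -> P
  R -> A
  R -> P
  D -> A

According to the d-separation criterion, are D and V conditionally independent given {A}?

2 paths connect D and V; each must be blocked for d-separation to hold:
  1. D → A ← R → V — A:collider[open]; R:fork[open] ⇒ active
  2. D → P ← R → V — P:collider[blocks]; R:fork[open] ⇒ blocked
Because an active path exists, D and V are not d-separated.

No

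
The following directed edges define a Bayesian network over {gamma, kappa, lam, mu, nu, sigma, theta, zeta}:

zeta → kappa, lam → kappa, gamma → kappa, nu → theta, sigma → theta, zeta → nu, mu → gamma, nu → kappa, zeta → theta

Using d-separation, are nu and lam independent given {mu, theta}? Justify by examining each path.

Yes

3 paths connect nu and lam; each must be blocked for d-separation to hold:
Path 1: nu ← zeta → kappa ← lam
  kappa is a collider here and neither kappa nor any of its descendants is conditioned on, so the collider stays closed — the path is blocked at kappa.
Path 2: nu → theta ← zeta → kappa ← lam
  kappa is a collider here and neither kappa nor any of its descendants is conditioned on, so the collider stays closed — the path is blocked at kappa.
Path 3: nu → kappa ← lam
  kappa is a collider here and neither kappa nor any of its descendants is conditioned on, so the collider stays closed — the path is blocked at kappa.
Since every path is blocked, d-separation holds.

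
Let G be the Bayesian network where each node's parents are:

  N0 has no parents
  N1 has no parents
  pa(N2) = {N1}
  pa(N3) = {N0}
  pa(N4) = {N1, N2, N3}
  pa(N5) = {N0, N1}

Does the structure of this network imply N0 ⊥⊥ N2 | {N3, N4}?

Yes — N0 and N2 are d-separated given {N3, N4}.

There are 4 undirected paths between N0 and N2; checking each against the conditioning set {N3, N4}:
Path 1: N0 → N5 ← N1 → N4 ← N2
  N5 is a collider here and neither N5 nor any of its descendants is conditioned on, so the collider stays closed — the path is blocked at N5.
Path 2: N0 → N5 ← N1 → N2
  N5 is a collider here and neither N5 nor any of its descendants is conditioned on, so the collider stays closed — the path is blocked at N5.
Path 3: N0 → N3 → N4 ← N1 → N2
  N3 is a chain here and N3 is conditioned on, so the path is blocked at N3.
Path 4: N0 → N3 → N4 ← N2
  N3 is a chain here and N3 is conditioned on, so the path is blocked at N3.
Every path is blocked, so N0 and N2 are d-separated given {N3, N4}.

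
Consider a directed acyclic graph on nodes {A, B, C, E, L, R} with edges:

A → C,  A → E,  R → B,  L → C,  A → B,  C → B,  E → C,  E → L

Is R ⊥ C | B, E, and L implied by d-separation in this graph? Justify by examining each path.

Enumerating the 4 paths from R to C and testing each for blocking by {B, E, L}:
Path 1: R → B ← C
  B is a collider and B is conditioned on, which opens it — no node blocks this path, so it is active.
Path 2: R → B ← A → E → C
  E is a chain here and E is conditioned on, so the path is blocked at E.
Path 3: R → B ← A → E → L → C
  E is a chain here and E is conditioned on, so the path is blocked at E.
Path 4: R → B ← A → C
  B is a collider and B is conditioned on, which opens it; A is a fork and A is not conditioned on — no node blocks this path, so it is active.
At least one path is unblocked, so d-separation fails.

No — R and C are not d-separated given {B, E, L}.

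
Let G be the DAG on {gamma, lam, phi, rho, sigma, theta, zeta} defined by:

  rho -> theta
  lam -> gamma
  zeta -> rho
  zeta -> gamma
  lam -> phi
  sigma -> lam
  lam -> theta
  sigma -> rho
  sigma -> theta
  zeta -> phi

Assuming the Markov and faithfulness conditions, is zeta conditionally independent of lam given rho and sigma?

Yes

Enumerating the 6 paths from zeta to lam and testing each for blocking by {rho, sigma}:
  1. zeta → rho → theta ← lam — rho:chain[blocks]; theta:collider[blocks] ⇒ blocked
  2. zeta → rho → theta ← sigma → lam — rho:chain[blocks]; theta:collider[blocks]; sigma:fork[blocks] ⇒ blocked
  3. zeta → rho ← sigma → theta ← lam — rho:collider[open]; sigma:fork[blocks]; theta:collider[blocks] ⇒ blocked
  4. zeta → rho ← sigma → lam — rho:collider[open]; sigma:fork[blocks] ⇒ blocked
  5. zeta → gamma ← lam — gamma:collider[blocks] ⇒ blocked
  6. zeta → phi ← lam — phi:collider[blocks] ⇒ blocked
All paths are blocked; zeta ⊥ lam | {rho, sigma} holds.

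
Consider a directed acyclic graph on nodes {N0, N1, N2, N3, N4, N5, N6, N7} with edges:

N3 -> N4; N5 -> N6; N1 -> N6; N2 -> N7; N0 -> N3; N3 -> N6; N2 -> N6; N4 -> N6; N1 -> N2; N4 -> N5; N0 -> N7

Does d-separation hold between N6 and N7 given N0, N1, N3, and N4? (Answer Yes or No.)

No — N6 and N7 are not d-separated given {N0, N1, N3, N4}.

There are 5 undirected paths between N6 and N7; checking each against the conditioning set {N0, N1, N3, N4}:
Path 1: N6 ← N4 ← N3 ← N0 → N7
  N4 is a chain here and N4 is conditioned on, so the path is blocked at N4.
Path 2: N6 ← N1 → N2 → N7
  N1 is a fork here and N1 is conditioned on, so the path is blocked at N1.
Path 3: N6 ← N5 ← N4 ← N3 ← N0 → N7
  N4 is a chain here and N4 is conditioned on, so the path is blocked at N4.
Path 4: N6 ← N3 ← N0 → N7
  N3 is a chain here and N3 is conditioned on, so the path is blocked at N3.
Path 5: N6 ← N2 → N7
  N2 is a fork and N2 is not conditioned on — no node blocks this path, so it is active.
Since the path N6 ← N2 → N7 is active, N6 and N7 are not d-separated given {N0, N1, N3, N4}.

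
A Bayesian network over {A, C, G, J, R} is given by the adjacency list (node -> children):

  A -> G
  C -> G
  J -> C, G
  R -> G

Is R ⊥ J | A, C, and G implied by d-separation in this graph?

We examine all 2 paths between R and J:
Path 1: R → G ← J
  G is a collider and G is conditioned on, which opens it — no node blocks this path, so it is active.
Path 2: R → G ← C ← J
  C is a chain here and C is conditioned on, so the path is blocked at C.
At least one path is unblocked, so d-separation fails.

No — R and J are not d-separated given {A, C, G}.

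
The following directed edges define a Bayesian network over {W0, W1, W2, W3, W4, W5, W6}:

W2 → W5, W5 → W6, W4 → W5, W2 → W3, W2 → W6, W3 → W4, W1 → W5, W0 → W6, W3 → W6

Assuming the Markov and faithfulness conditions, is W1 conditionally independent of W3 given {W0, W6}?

No — W1 and W3 are not d-separated given {W0, W6}.

There are 5 undirected paths between W1 and W3; checking each against the conditioning set {W0, W6}:
Path 1: W1 → W5 ← W4 ← W3
  W5 is a collider and its descendant W6 is conditioned on, which opens it; W4 is a chain and W4 is not conditioned on — no node blocks this path, so it is active.
Path 2: W1 → W5 → W6 ← W3
  W5 is a chain and W5 is not conditioned on; W6 is a collider and W6 is conditioned on, which opens it — no node blocks this path, so it is active.
Path 3: W1 → W5 → W6 ← W2 → W3
  W5 is a chain and W5 is not conditioned on; W6 is a collider and W6 is conditioned on, which opens it; W2 is a fork and W2 is not conditioned on — no node blocks this path, so it is active.
Path 4: W1 → W5 ← W2 → W3
  W5 is a collider and its descendant W6 is conditioned on, which opens it; W2 is a fork and W2 is not conditioned on — no node blocks this path, so it is active.
Path 5: W1 → W5 ← W2 → W6 ← W3
  W5 is a collider and its descendant W6 is conditioned on, which opens it; W2 is a fork and W2 is not conditioned on; W6 is a collider and W6 is conditioned on, which opens it — no node blocks this path, so it is active.
At least one path is unblocked, so d-separation fails.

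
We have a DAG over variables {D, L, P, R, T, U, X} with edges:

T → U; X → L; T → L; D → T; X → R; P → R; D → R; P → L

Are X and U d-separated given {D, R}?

Yes — X and U are d-separated given {D, R}.

We examine all 4 paths between X and U:
Path 1: X → L ← T → U
  L is a collider here and neither L nor any of its descendants is conditioned on, so the collider stays closed — the path is blocked at L.
Path 2: X → L ← P → R ← D → T → U
  L is a collider here and neither L nor any of its descendants is conditioned on, so the collider stays closed — the path is blocked at L.
Path 3: X → R ← P → L ← T → U
  L is a collider here and neither L nor any of its descendants is conditioned on, so the collider stays closed — the path is blocked at L.
Path 4: X → R ← D → T → U
  D is a fork here and D is conditioned on, so the path is blocked at D.
Every path is blocked, so X and U are d-separated given {D, R}.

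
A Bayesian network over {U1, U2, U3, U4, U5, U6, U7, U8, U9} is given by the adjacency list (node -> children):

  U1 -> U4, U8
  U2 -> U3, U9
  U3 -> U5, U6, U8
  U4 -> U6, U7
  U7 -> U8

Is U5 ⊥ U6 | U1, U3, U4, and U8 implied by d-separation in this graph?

We examine all 3 paths between U5 and U6:
Path 1: U5 ← U3 → U8 ← U1 → U4 → U6
  U3 is a fork here and U3 is conditioned on, so the path is blocked at U3.
Path 2: U5 ← U3 → U8 ← U7 ← U4 → U6
  U3 is a fork here and U3 is conditioned on, so the path is blocked at U3.
Path 3: U5 ← U3 → U6
  U3 is a fork here and U3 is conditioned on, so the path is blocked at U3.
Every path is blocked, so U5 and U6 are d-separated given {U1, U3, U4, U8}.

Yes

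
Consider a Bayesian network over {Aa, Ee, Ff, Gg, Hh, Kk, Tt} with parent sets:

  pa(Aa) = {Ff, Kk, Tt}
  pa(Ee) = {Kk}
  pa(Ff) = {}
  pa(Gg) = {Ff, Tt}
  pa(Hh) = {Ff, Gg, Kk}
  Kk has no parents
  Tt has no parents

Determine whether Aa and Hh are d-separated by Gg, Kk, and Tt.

No

There are 5 undirected paths between Aa and Hh; checking each against the conditioning set {Gg, Kk, Tt}:
  1. Aa ← Tt → Gg → Hh — Tt:fork[blocks]; Gg:chain[blocks] ⇒ blocked
  2. Aa ← Tt → Gg ← Ff → Hh — Tt:fork[blocks]; Gg:collider[open]; Ff:fork[open] ⇒ blocked
  3. Aa ← Ff → Gg → Hh — Ff:fork[open]; Gg:chain[blocks] ⇒ blocked
  4. Aa ← Ff → Hh — Ff:fork[open] ⇒ active
  5. Aa ← Kk → Hh — Kk:fork[blocks] ⇒ blocked
Because an active path exists, Aa and Hh are not d-separated.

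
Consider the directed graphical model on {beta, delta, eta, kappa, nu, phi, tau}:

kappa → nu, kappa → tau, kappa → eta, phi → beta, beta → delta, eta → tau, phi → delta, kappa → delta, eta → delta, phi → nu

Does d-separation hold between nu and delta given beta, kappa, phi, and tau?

Yes — nu and delta are d-separated given {beta, kappa, phi, tau}.

We examine all 5 paths between nu and delta:
Path 1: nu ← phi → beta → delta
  phi is a fork here and phi is conditioned on, so the path is blocked at phi.
Path 2: nu ← phi → delta
  phi is a fork here and phi is conditioned on, so the path is blocked at phi.
Path 3: nu ← kappa → eta → delta
  kappa is a fork here and kappa is conditioned on, so the path is blocked at kappa.
Path 4: nu ← kappa → tau ← eta → delta
  kappa is a fork here and kappa is conditioned on, so the path is blocked at kappa.
Path 5: nu ← kappa → delta
  kappa is a fork here and kappa is conditioned on, so the path is blocked at kappa.
Since every path is blocked, d-separation holds.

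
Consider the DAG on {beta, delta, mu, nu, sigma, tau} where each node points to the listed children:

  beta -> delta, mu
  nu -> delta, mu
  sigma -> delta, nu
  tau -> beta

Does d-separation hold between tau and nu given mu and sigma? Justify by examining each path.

No

We examine all 3 paths between tau and nu:
Path 1: tau → beta → mu ← nu
  beta is a chain and beta is not conditioned on; mu is a collider and mu is conditioned on, which opens it — no node blocks this path, so it is active.
Path 2: tau → beta → delta ← sigma → nu
  delta is a collider here and neither delta nor any of its descendants is conditioned on, so the collider stays closed — the path is blocked at delta.
Path 3: tau → beta → delta ← nu
  delta is a collider here and neither delta nor any of its descendants is conditioned on, so the collider stays closed — the path is blocked at delta.
Since the path tau → beta → mu ← nu is active, tau and nu are not d-separated given {mu, sigma}.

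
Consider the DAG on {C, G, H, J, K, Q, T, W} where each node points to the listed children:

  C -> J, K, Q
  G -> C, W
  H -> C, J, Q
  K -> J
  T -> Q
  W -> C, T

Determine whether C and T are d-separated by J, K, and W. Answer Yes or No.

Yes

We examine all 6 paths between C and T:
Path 1: C ← H → Q ← T
  Q is a collider here and neither Q nor any of its descendants is conditioned on, so the collider stays closed — the path is blocked at Q.
Path 2: C → Q ← T
  Q is a collider here and neither Q nor any of its descendants is conditioned on, so the collider stays closed — the path is blocked at Q.
Path 3: C → J ← H → Q ← T
  Q is a collider here and neither Q nor any of its descendants is conditioned on, so the collider stays closed — the path is blocked at Q.
Path 4: C ← G → W → T
  W is a chain here and W is conditioned on, so the path is blocked at W.
Path 5: C ← W → T
  W is a fork here and W is conditioned on, so the path is blocked at W.
Path 6: C → K → J ← H → Q ← T
  K is a chain here and K is conditioned on, so the path is blocked at K.
Since every path is blocked, d-separation holds.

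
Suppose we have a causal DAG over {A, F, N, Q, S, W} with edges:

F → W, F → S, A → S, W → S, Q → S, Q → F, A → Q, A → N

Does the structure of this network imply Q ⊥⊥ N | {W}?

No

There are 4 undirected paths between Q and N; checking each against the conditioning set {W}:
  1. Q → F → W → S ← A → N — F:chain[open]; W:chain[blocks]; S:collider[blocks]; A:fork[open] ⇒ blocked
  2. Q → F → S ← A → N — F:chain[open]; S:collider[blocks]; A:fork[open] ⇒ blocked
  3. Q → S ← A → N — S:collider[blocks]; A:fork[open] ⇒ blocked
  4. Q ← A → N — A:fork[open] ⇒ active
Because an active path exists, Q and N are not d-separated.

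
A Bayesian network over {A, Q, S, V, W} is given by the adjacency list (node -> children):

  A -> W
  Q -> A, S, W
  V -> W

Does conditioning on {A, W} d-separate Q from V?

No

2 paths connect Q and V; each must be blocked for d-separation to hold:
  1. Q → A → W ← V — A:chain[blocks]; W:collider[open] ⇒ blocked
  2. Q → W ← V — W:collider[open] ⇒ active
Since the path Q → W ← V is active, Q and V are not d-separated given {A, W}.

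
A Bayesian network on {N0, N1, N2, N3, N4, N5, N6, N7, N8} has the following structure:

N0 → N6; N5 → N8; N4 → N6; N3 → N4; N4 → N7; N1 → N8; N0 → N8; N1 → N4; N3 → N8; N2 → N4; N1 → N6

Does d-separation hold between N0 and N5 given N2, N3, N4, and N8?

No

Enumerating the 5 paths from N0 to N5 and testing each for blocking by {N2, N3, N4, N8}:
Path 1: N0 → N6 ← N1 → N8 ← N5
  N6 is a collider here and neither N6 nor any of its descendants is conditioned on, so the collider stays closed — the path is blocked at N6.
Path 2: N0 → N6 ← N1 → N4 ← N3 → N8 ← N5
  N6 is a collider here and neither N6 nor any of its descendants is conditioned on, so the collider stays closed — the path is blocked at N6.
Path 3: N0 → N6 ← N4 ← N3 → N8 ← N5
  N6 is a collider here and neither N6 nor any of its descendants is conditioned on, so the collider stays closed — the path is blocked at N6.
Path 4: N0 → N6 ← N4 ← N1 → N8 ← N5
  N6 is a collider here and neither N6 nor any of its descendants is conditioned on, so the collider stays closed — the path is blocked at N6.
Path 5: N0 → N8 ← N5
  N8 is a collider and N8 is conditioned on, which opens it — no node blocks this path, so it is active.
Because an active path exists, N0 and N5 are not d-separated.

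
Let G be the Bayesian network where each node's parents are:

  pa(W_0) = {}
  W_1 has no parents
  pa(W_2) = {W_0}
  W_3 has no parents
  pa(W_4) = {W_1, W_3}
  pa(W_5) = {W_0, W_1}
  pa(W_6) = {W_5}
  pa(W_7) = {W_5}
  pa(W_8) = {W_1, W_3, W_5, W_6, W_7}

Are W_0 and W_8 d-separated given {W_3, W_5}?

There are 5 undirected paths between W_0 and W_8; checking each against the conditioning set {W_3, W_5}:
Path 1: W_0 → W_5 → W_7 → W_8
  W_5 is a chain here and W_5 is conditioned on, so the path is blocked at W_5.
Path 2: W_0 → W_5 → W_6 → W_8
  W_5 is a chain here and W_5 is conditioned on, so the path is blocked at W_5.
Path 3: W_0 → W_5 → W_8
  W_5 is a chain here and W_5 is conditioned on, so the path is blocked at W_5.
Path 4: W_0 → W_5 ← W_1 → W_4 ← W_3 → W_8
  W_4 is a collider here and neither W_4 nor any of its descendants is conditioned on, so the collider stays closed — the path is blocked at W_4.
Path 5: W_0 → W_5 ← W_1 → W_8
  W_5 is a collider and W_5 is conditioned on, which opens it; W_1 is a fork and W_1 is not conditioned on — no node blocks this path, so it is active.
Since the path W_0 → W_5 ← W_1 → W_8 is active, W_0 and W_8 are not d-separated given {W_3, W_5}.

No — W_0 and W_8 are not d-separated given {W_3, W_5}.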